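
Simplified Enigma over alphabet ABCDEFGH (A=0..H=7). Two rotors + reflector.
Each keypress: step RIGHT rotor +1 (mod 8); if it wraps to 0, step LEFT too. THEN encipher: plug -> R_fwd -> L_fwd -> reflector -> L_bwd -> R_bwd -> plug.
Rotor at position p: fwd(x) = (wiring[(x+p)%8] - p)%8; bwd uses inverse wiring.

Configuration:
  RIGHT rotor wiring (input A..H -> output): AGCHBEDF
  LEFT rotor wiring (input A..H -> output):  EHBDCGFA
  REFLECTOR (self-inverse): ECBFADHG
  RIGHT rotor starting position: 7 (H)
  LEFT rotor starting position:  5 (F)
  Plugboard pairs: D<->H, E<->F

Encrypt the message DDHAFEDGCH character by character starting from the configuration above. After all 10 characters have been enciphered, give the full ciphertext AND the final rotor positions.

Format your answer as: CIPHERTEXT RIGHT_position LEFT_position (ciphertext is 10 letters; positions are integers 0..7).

Char 1 ('D'): step: R->0, L->6 (L advanced); D->plug->H->R->F->L->F->refl->D->L'->E->R'->F->plug->E
Char 2 ('D'): step: R->1, L=6; D->plug->H->R->H->L->A->refl->E->L'->G->R'->C->plug->C
Char 3 ('H'): step: R->2, L=6; H->plug->D->R->C->L->G->refl->H->L'->A->R'->A->plug->A
Char 4 ('A'): step: R->3, L=6; A->plug->A->R->E->L->D->refl->F->L'->F->R'->F->plug->E
Char 5 ('F'): step: R->4, L=6; F->plug->E->R->E->L->D->refl->F->L'->F->R'->A->plug->A
Char 6 ('E'): step: R->5, L=6; E->plug->F->R->F->L->F->refl->D->L'->E->R'->H->plug->D
Char 7 ('D'): step: R->6, L=6; D->plug->H->R->G->L->E->refl->A->L'->H->R'->B->plug->B
Char 8 ('G'): step: R->7, L=6; G->plug->G->R->F->L->F->refl->D->L'->E->R'->H->plug->D
Char 9 ('C'): step: R->0, L->7 (L advanced); C->plug->C->R->C->L->A->refl->E->L'->E->R'->F->plug->E
Char 10 ('H'): step: R->1, L=7; H->plug->D->R->A->L->B->refl->C->L'->D->R'->E->plug->F
Final: ciphertext=ECAEADBDEF, RIGHT=1, LEFT=7

Answer: ECAEADBDEF 1 7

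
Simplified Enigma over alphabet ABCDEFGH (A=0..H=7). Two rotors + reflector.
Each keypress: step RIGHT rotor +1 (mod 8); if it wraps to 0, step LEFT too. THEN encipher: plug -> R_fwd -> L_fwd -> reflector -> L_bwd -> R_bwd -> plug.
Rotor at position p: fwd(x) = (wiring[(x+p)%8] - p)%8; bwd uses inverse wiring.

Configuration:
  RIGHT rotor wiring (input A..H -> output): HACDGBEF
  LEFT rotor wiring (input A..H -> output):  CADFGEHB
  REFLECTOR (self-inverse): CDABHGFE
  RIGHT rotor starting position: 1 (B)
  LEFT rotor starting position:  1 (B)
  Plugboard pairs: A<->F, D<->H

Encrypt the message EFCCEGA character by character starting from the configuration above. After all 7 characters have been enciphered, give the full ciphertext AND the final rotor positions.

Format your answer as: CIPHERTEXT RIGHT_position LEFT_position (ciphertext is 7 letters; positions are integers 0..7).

Char 1 ('E'): step: R->2, L=1; E->plug->E->R->C->L->E->refl->H->L'->A->R'->A->plug->F
Char 2 ('F'): step: R->3, L=1; F->plug->A->R->A->L->H->refl->E->L'->C->R'->E->plug->E
Char 3 ('C'): step: R->4, L=1; C->plug->C->R->A->L->H->refl->E->L'->C->R'->A->plug->F
Char 4 ('C'): step: R->5, L=1; C->plug->C->R->A->L->H->refl->E->L'->C->R'->D->plug->H
Char 5 ('E'): step: R->6, L=1; E->plug->E->R->E->L->D->refl->B->L'->H->R'->B->plug->B
Char 6 ('G'): step: R->7, L=1; G->plug->G->R->C->L->E->refl->H->L'->A->R'->B->plug->B
Char 7 ('A'): step: R->0, L->2 (L advanced); A->plug->F->R->B->L->D->refl->B->L'->A->R'->B->plug->B
Final: ciphertext=FEFHBBB, RIGHT=0, LEFT=2

Answer: FEFHBBB 0 2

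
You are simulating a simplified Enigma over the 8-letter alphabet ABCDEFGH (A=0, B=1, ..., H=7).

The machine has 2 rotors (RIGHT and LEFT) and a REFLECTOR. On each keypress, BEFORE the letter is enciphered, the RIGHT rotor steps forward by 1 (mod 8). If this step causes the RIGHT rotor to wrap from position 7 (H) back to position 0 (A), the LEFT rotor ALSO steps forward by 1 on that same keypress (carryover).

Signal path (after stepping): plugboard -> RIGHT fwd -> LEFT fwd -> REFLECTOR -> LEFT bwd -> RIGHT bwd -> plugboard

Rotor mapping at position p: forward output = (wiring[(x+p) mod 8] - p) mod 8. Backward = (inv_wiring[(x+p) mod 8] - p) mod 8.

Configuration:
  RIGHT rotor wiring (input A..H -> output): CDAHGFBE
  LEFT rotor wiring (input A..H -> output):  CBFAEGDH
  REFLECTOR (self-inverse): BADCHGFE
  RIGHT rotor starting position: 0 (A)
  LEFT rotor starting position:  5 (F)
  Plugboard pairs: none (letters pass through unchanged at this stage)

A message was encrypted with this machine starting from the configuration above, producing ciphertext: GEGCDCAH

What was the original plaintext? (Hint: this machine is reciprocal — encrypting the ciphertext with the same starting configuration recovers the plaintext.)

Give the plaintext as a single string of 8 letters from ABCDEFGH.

Answer: HCHDAHEA

Derivation:
Char 1 ('G'): step: R->1, L=5; G->plug->G->R->D->L->F->refl->G->L'->B->R'->H->plug->H
Char 2 ('E'): step: R->2, L=5; E->plug->E->R->H->L->H->refl->E->L'->E->R'->C->plug->C
Char 3 ('G'): step: R->3, L=5; G->plug->G->R->A->L->B->refl->A->L'->F->R'->H->plug->H
Char 4 ('C'): step: R->4, L=5; C->plug->C->R->F->L->A->refl->B->L'->A->R'->D->plug->D
Char 5 ('D'): step: R->5, L=5; D->plug->D->R->F->L->A->refl->B->L'->A->R'->A->plug->A
Char 6 ('C'): step: R->6, L=5; C->plug->C->R->E->L->E->refl->H->L'->H->R'->H->plug->H
Char 7 ('A'): step: R->7, L=5; A->plug->A->R->F->L->A->refl->B->L'->A->R'->E->plug->E
Char 8 ('H'): step: R->0, L->6 (L advanced); H->plug->H->R->E->L->H->refl->E->L'->C->R'->A->plug->A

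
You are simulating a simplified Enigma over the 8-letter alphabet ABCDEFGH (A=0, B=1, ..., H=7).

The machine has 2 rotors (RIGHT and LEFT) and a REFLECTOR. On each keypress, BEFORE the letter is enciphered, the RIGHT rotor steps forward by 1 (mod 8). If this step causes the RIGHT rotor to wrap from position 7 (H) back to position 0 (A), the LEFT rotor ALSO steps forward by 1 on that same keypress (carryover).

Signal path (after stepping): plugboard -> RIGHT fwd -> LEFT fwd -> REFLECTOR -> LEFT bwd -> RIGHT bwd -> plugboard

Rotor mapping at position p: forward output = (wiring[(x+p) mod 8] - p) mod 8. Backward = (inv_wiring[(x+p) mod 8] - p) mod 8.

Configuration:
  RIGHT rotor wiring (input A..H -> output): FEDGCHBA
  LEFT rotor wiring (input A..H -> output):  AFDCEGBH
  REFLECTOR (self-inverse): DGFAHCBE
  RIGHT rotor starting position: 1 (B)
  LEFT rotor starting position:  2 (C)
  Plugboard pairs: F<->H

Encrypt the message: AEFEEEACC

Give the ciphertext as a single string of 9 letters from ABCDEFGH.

Answer: EHCGBADEB

Derivation:
Char 1 ('A'): step: R->2, L=2; A->plug->A->R->B->L->A->refl->D->L'->H->R'->E->plug->E
Char 2 ('E'): step: R->3, L=2; E->plug->E->R->F->L->F->refl->C->L'->C->R'->F->plug->H
Char 3 ('F'): step: R->4, L=2; F->plug->H->R->C->L->C->refl->F->L'->F->R'->C->plug->C
Char 4 ('E'): step: R->5, L=2; E->plug->E->R->H->L->D->refl->A->L'->B->R'->G->plug->G
Char 5 ('E'): step: R->6, L=2; E->plug->E->R->F->L->F->refl->C->L'->C->R'->B->plug->B
Char 6 ('E'): step: R->7, L=2; E->plug->E->R->H->L->D->refl->A->L'->B->R'->A->plug->A
Char 7 ('A'): step: R->0, L->3 (L advanced); A->plug->A->R->F->L->F->refl->C->L'->G->R'->D->plug->D
Char 8 ('C'): step: R->1, L=3; C->plug->C->R->F->L->F->refl->C->L'->G->R'->E->plug->E
Char 9 ('C'): step: R->2, L=3; C->plug->C->R->A->L->H->refl->E->L'->E->R'->B->plug->B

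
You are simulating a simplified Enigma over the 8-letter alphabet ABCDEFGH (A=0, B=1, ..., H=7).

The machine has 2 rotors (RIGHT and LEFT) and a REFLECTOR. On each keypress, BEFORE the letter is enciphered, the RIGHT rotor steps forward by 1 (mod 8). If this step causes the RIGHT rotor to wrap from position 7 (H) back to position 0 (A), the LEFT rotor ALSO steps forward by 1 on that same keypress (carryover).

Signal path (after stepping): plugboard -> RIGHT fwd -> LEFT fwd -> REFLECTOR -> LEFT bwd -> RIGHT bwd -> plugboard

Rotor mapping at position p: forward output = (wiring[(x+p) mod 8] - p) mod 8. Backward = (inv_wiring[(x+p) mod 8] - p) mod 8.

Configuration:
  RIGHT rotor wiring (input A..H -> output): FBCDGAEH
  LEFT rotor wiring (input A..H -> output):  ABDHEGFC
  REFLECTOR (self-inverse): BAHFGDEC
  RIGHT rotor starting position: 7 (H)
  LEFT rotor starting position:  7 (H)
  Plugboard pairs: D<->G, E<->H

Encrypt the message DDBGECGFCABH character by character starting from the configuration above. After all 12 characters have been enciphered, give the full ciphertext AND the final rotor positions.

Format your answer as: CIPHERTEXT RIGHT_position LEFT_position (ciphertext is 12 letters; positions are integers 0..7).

Char 1 ('D'): step: R->0, L->0 (L advanced); D->plug->G->R->E->L->E->refl->G->L'->F->R'->A->plug->A
Char 2 ('D'): step: R->1, L=0; D->plug->G->R->G->L->F->refl->D->L'->C->R'->C->plug->C
Char 3 ('B'): step: R->2, L=0; B->plug->B->R->B->L->B->refl->A->L'->A->R'->A->plug->A
Char 4 ('G'): step: R->3, L=0; G->plug->D->R->B->L->B->refl->A->L'->A->R'->A->plug->A
Char 5 ('E'): step: R->4, L=0; E->plug->H->R->H->L->C->refl->H->L'->D->R'->D->plug->G
Char 6 ('C'): step: R->5, L=0; C->plug->C->R->C->L->D->refl->F->L'->G->R'->G->plug->D
Char 7 ('G'): step: R->6, L=0; G->plug->D->R->D->L->H->refl->C->L'->H->R'->C->plug->C
Char 8 ('F'): step: R->7, L=0; F->plug->F->R->H->L->C->refl->H->L'->D->R'->D->plug->G
Char 9 ('C'): step: R->0, L->1 (L advanced); C->plug->C->R->C->L->G->refl->E->L'->F->R'->A->plug->A
Char 10 ('A'): step: R->1, L=1; A->plug->A->R->A->L->A->refl->B->L'->G->R'->G->plug->D
Char 11 ('B'): step: R->2, L=1; B->plug->B->R->B->L->C->refl->H->L'->H->R'->H->plug->E
Char 12 ('H'): step: R->3, L=1; H->plug->E->R->E->L->F->refl->D->L'->D->R'->B->plug->B
Final: ciphertext=ACAAGDCGADEB, RIGHT=3, LEFT=1

Answer: ACAAGDCGADEB 3 1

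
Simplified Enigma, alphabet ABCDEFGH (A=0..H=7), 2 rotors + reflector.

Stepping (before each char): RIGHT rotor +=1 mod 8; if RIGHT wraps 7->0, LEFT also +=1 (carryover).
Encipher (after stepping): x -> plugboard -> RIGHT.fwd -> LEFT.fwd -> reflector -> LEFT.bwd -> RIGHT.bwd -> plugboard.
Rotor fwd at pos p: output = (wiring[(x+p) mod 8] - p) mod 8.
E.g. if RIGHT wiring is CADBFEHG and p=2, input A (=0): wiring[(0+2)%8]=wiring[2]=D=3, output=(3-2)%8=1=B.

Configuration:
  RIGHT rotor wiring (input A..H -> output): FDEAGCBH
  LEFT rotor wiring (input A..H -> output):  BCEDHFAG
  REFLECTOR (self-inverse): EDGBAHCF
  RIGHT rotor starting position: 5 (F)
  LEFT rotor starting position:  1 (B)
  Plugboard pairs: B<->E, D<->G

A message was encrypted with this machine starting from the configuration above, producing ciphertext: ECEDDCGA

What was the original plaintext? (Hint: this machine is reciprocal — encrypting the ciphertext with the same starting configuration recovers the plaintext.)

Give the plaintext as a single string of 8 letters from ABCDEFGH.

Answer: DFDAHABF

Derivation:
Char 1 ('E'): step: R->6, L=1; E->plug->B->R->B->L->D->refl->B->L'->A->R'->G->plug->D
Char 2 ('C'): step: R->7, L=1; C->plug->C->R->E->L->E->refl->A->L'->H->R'->F->plug->F
Char 3 ('E'): step: R->0, L->2 (L advanced); E->plug->B->R->D->L->D->refl->B->L'->B->R'->G->plug->D
Char 4 ('D'): step: R->1, L=2; D->plug->G->R->G->L->H->refl->F->L'->C->R'->A->plug->A
Char 5 ('D'): step: R->2, L=2; D->plug->G->R->D->L->D->refl->B->L'->B->R'->H->plug->H
Char 6 ('C'): step: R->3, L=2; C->plug->C->R->H->L->A->refl->E->L'->F->R'->A->plug->A
Char 7 ('G'): step: R->4, L=2; G->plug->D->R->D->L->D->refl->B->L'->B->R'->E->plug->B
Char 8 ('A'): step: R->5, L=2; A->plug->A->R->F->L->E->refl->A->L'->H->R'->F->plug->F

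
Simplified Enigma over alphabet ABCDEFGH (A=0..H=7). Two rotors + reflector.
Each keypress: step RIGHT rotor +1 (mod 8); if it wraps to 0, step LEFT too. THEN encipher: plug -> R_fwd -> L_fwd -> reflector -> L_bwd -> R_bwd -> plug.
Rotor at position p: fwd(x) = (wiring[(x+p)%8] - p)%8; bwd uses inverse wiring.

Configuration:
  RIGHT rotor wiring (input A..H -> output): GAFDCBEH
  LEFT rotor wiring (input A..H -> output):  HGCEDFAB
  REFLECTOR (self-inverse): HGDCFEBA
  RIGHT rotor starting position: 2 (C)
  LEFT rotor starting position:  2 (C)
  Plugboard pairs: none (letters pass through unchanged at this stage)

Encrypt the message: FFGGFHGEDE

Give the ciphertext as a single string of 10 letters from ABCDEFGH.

Char 1 ('F'): step: R->3, L=2; F->plug->F->R->D->L->D->refl->C->L'->B->R'->D->plug->D
Char 2 ('F'): step: R->4, L=2; F->plug->F->R->E->L->G->refl->B->L'->C->R'->E->plug->E
Char 3 ('G'): step: R->5, L=2; G->plug->G->R->G->L->F->refl->E->L'->H->R'->B->plug->B
Char 4 ('G'): step: R->6, L=2; G->plug->G->R->E->L->G->refl->B->L'->C->R'->D->plug->D
Char 5 ('F'): step: R->7, L=2; F->plug->F->R->D->L->D->refl->C->L'->B->R'->C->plug->C
Char 6 ('H'): step: R->0, L->3 (L advanced); H->plug->H->R->H->L->H->refl->A->L'->B->R'->F->plug->F
Char 7 ('G'): step: R->1, L=3; G->plug->G->R->G->L->D->refl->C->L'->C->R'->C->plug->C
Char 8 ('E'): step: R->2, L=3; E->plug->E->R->C->L->C->refl->D->L'->G->R'->H->plug->H
Char 9 ('D'): step: R->3, L=3; D->plug->D->R->B->L->A->refl->H->L'->H->R'->B->plug->B
Char 10 ('E'): step: R->4, L=3; E->plug->E->R->C->L->C->refl->D->L'->G->R'->A->plug->A

Answer: DEBDCFCHBA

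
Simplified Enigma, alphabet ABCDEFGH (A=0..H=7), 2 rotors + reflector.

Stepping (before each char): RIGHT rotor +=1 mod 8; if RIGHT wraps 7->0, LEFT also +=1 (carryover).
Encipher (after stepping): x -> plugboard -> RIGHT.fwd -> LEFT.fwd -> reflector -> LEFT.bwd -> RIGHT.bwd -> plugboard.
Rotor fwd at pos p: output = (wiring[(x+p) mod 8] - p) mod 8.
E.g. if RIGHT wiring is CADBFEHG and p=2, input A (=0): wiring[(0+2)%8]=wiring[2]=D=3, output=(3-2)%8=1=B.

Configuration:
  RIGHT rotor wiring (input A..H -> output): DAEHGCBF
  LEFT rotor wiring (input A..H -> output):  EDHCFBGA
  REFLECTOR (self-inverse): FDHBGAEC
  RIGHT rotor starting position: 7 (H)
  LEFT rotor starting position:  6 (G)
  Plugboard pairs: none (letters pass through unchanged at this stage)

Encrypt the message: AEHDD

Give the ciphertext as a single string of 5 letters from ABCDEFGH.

Answer: GBECH

Derivation:
Char 1 ('A'): step: R->0, L->7 (L advanced); A->plug->A->R->D->L->A->refl->F->L'->B->R'->G->plug->G
Char 2 ('E'): step: R->1, L=7; E->plug->E->R->B->L->F->refl->A->L'->D->R'->B->plug->B
Char 3 ('H'): step: R->2, L=7; H->plug->H->R->G->L->C->refl->H->L'->H->R'->E->plug->E
Char 4 ('D'): step: R->3, L=7; D->plug->D->R->G->L->C->refl->H->L'->H->R'->C->plug->C
Char 5 ('D'): step: R->4, L=7; D->plug->D->R->B->L->F->refl->A->L'->D->R'->H->plug->H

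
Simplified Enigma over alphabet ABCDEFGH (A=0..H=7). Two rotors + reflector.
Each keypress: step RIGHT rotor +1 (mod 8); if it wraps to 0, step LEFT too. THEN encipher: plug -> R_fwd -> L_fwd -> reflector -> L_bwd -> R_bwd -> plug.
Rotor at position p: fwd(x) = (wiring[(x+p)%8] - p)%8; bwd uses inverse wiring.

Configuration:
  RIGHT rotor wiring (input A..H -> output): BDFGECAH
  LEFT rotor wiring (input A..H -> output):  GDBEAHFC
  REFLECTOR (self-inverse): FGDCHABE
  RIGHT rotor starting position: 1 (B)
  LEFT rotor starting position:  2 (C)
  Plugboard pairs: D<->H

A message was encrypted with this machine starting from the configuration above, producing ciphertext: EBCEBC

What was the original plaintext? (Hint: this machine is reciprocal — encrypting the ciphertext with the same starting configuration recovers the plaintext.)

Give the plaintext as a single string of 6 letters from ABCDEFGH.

Char 1 ('E'): step: R->2, L=2; E->plug->E->R->G->L->E->refl->H->L'->A->R'->D->plug->H
Char 2 ('B'): step: R->3, L=2; B->plug->B->R->B->L->C->refl->D->L'->E->R'->E->plug->E
Char 3 ('C'): step: R->4, L=2; C->plug->C->R->E->L->D->refl->C->L'->B->R'->G->plug->G
Char 4 ('E'): step: R->5, L=2; E->plug->E->R->G->L->E->refl->H->L'->A->R'->F->plug->F
Char 5 ('B'): step: R->6, L=2; B->plug->B->R->B->L->C->refl->D->L'->E->R'->H->plug->D
Char 6 ('C'): step: R->7, L=2; C->plug->C->R->E->L->D->refl->C->L'->B->R'->H->plug->D

Answer: HEGFDD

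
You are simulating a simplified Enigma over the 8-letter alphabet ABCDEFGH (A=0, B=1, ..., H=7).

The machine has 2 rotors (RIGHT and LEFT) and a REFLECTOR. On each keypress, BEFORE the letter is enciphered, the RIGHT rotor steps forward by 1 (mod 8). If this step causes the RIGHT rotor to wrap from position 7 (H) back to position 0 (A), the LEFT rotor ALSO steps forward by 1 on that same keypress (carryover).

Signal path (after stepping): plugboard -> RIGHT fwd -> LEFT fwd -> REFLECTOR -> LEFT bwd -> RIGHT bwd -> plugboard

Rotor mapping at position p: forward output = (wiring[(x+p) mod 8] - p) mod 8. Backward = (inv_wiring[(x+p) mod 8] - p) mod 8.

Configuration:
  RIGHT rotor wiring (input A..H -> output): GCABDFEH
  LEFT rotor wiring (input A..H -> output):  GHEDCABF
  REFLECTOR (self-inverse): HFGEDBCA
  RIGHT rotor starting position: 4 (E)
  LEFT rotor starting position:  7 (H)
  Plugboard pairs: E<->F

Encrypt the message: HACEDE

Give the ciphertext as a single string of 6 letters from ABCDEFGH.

Answer: EEGDEC

Derivation:
Char 1 ('H'): step: R->5, L=7; H->plug->H->R->G->L->B->refl->F->L'->D->R'->F->plug->E
Char 2 ('A'): step: R->6, L=7; A->plug->A->R->G->L->B->refl->F->L'->D->R'->F->plug->E
Char 3 ('C'): step: R->7, L=7; C->plug->C->R->D->L->F->refl->B->L'->G->R'->G->plug->G
Char 4 ('E'): step: R->0, L->0 (L advanced); E->plug->F->R->F->L->A->refl->H->L'->B->R'->D->plug->D
Char 5 ('D'): step: R->1, L=0; D->plug->D->R->C->L->E->refl->D->L'->D->R'->F->plug->E
Char 6 ('E'): step: R->2, L=0; E->plug->F->R->F->L->A->refl->H->L'->B->R'->C->plug->C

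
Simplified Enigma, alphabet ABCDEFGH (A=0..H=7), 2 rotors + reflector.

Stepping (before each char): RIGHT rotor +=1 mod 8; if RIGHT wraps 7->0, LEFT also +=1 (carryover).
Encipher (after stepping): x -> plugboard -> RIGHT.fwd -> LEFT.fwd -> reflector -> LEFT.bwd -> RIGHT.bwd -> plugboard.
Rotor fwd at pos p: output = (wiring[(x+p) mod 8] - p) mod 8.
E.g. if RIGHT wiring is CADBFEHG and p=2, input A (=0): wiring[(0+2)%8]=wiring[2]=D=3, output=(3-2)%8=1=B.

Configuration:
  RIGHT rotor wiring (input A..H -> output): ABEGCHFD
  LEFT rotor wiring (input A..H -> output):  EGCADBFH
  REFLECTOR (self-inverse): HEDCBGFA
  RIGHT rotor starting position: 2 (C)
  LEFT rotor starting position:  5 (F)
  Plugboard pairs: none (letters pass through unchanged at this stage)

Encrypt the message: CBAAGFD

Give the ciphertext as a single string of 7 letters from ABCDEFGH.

Char 1 ('C'): step: R->3, L=5; C->plug->C->R->E->L->B->refl->E->L'->A->R'->E->plug->E
Char 2 ('B'): step: R->4, L=5; B->plug->B->R->D->L->H->refl->A->L'->B->R'->C->plug->C
Char 3 ('A'): step: R->5, L=5; A->plug->A->R->C->L->C->refl->D->L'->G->R'->C->plug->C
Char 4 ('A'): step: R->6, L=5; A->plug->A->R->H->L->G->refl->F->L'->F->R'->B->plug->B
Char 5 ('G'): step: R->7, L=5; G->plug->G->R->A->L->E->refl->B->L'->E->R'->A->plug->A
Char 6 ('F'): step: R->0, L->6 (L advanced); F->plug->F->R->H->L->D->refl->C->L'->F->R'->G->plug->G
Char 7 ('D'): step: R->1, L=6; D->plug->D->R->B->L->B->refl->E->L'->E->R'->F->plug->F

Answer: ECCBAGF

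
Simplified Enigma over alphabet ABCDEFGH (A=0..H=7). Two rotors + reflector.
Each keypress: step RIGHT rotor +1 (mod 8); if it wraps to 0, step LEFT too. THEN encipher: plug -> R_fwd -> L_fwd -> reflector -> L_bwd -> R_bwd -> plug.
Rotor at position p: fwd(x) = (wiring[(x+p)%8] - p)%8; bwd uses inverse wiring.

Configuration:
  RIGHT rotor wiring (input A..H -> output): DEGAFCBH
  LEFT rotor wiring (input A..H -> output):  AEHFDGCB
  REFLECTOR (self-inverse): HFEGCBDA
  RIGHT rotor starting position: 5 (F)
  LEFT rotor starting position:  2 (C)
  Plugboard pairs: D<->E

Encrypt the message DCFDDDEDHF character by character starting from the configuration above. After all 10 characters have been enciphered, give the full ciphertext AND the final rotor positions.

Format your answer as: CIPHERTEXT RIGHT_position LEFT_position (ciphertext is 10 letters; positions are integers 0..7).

Answer: FBBAEBAHFC 7 3

Derivation:
Char 1 ('D'): step: R->6, L=2; D->plug->E->R->A->L->F->refl->B->L'->C->R'->F->plug->F
Char 2 ('C'): step: R->7, L=2; C->plug->C->R->F->L->H->refl->A->L'->E->R'->B->plug->B
Char 3 ('F'): step: R->0, L->3 (L advanced); F->plug->F->R->C->L->D->refl->G->L'->E->R'->B->plug->B
Char 4 ('D'): step: R->1, L=3; D->plug->E->R->B->L->A->refl->H->L'->D->R'->A->plug->A
Char 5 ('D'): step: R->2, L=3; D->plug->E->R->H->L->E->refl->C->L'->A->R'->D->plug->E
Char 6 ('D'): step: R->3, L=3; D->plug->E->R->E->L->G->refl->D->L'->C->R'->B->plug->B
Char 7 ('E'): step: R->4, L=3; E->plug->D->R->D->L->H->refl->A->L'->B->R'->A->plug->A
Char 8 ('D'): step: R->5, L=3; D->plug->E->R->H->L->E->refl->C->L'->A->R'->H->plug->H
Char 9 ('H'): step: R->6, L=3; H->plug->H->R->E->L->G->refl->D->L'->C->R'->F->plug->F
Char 10 ('F'): step: R->7, L=3; F->plug->F->R->G->L->B->refl->F->L'->F->R'->C->plug->C
Final: ciphertext=FBBAEBAHFC, RIGHT=7, LEFT=3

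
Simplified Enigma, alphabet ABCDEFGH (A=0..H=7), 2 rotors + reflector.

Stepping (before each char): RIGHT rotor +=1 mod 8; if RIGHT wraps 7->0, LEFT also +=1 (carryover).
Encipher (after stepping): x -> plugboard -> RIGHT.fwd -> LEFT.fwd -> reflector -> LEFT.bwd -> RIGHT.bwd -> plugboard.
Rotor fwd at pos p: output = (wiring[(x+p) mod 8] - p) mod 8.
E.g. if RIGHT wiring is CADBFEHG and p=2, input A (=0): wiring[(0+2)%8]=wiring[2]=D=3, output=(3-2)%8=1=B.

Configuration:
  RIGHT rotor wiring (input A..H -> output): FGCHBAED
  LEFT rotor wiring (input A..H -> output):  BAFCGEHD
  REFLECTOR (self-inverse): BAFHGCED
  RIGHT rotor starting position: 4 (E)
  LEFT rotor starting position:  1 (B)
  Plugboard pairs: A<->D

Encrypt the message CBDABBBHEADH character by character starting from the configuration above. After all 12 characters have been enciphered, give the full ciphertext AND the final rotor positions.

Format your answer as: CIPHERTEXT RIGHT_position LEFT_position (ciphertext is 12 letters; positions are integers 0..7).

Answer: DFECDFEBFDAD 0 3

Derivation:
Char 1 ('C'): step: R->5, L=1; C->plug->C->R->G->L->C->refl->F->L'->D->R'->A->plug->D
Char 2 ('B'): step: R->6, L=1; B->plug->B->R->F->L->G->refl->E->L'->B->R'->F->plug->F
Char 3 ('D'): step: R->7, L=1; D->plug->A->R->E->L->D->refl->H->L'->A->R'->E->plug->E
Char 4 ('A'): step: R->0, L->2 (L advanced); A->plug->D->R->H->L->G->refl->E->L'->C->R'->C->plug->C
Char 5 ('B'): step: R->1, L=2; B->plug->B->R->B->L->A->refl->B->L'->F->R'->A->plug->D
Char 6 ('B'): step: R->2, L=2; B->plug->B->R->F->L->B->refl->A->L'->B->R'->F->plug->F
Char 7 ('B'): step: R->3, L=2; B->plug->B->R->G->L->H->refl->D->L'->A->R'->E->plug->E
Char 8 ('H'): step: R->4, L=2; H->plug->H->R->D->L->C->refl->F->L'->E->R'->B->plug->B
Char 9 ('E'): step: R->5, L=2; E->plug->E->R->B->L->A->refl->B->L'->F->R'->F->plug->F
Char 10 ('A'): step: R->6, L=2; A->plug->D->R->A->L->D->refl->H->L'->G->R'->A->plug->D
Char 11 ('D'): step: R->7, L=2; D->plug->A->R->E->L->F->refl->C->L'->D->R'->D->plug->A
Char 12 ('H'): step: R->0, L->3 (L advanced); H->plug->H->R->D->L->E->refl->G->L'->F->R'->A->plug->D
Final: ciphertext=DFECDFEBFDAD, RIGHT=0, LEFT=3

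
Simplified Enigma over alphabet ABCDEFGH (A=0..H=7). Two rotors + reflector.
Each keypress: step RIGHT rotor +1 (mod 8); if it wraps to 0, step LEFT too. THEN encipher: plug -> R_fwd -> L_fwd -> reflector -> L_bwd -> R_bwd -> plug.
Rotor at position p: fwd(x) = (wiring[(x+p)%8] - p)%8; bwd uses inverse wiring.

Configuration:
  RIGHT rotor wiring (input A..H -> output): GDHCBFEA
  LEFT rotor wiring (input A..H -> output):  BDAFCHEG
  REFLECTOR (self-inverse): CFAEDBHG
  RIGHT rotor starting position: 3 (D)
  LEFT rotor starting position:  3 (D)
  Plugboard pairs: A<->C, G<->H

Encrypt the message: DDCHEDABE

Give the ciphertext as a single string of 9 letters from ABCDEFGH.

Answer: EHADCGHDH

Derivation:
Char 1 ('D'): step: R->4, L=3; D->plug->D->R->E->L->D->refl->E->L'->C->R'->E->plug->E
Char 2 ('D'): step: R->5, L=3; D->plug->D->R->B->L->H->refl->G->L'->F->R'->G->plug->H
Char 3 ('C'): step: R->6, L=3; C->plug->A->R->G->L->A->refl->C->L'->A->R'->C->plug->A
Char 4 ('H'): step: R->7, L=3; H->plug->G->R->G->L->A->refl->C->L'->A->R'->D->plug->D
Char 5 ('E'): step: R->0, L->4 (L advanced); E->plug->E->R->B->L->D->refl->E->L'->G->R'->A->plug->C
Char 6 ('D'): step: R->1, L=4; D->plug->D->R->A->L->G->refl->H->L'->F->R'->H->plug->G
Char 7 ('A'): step: R->2, L=4; A->plug->C->R->H->L->B->refl->F->L'->E->R'->G->plug->H
Char 8 ('B'): step: R->3, L=4; B->plug->B->R->G->L->E->refl->D->L'->B->R'->D->plug->D
Char 9 ('E'): step: R->4, L=4; E->plug->E->R->C->L->A->refl->C->L'->D->R'->G->plug->H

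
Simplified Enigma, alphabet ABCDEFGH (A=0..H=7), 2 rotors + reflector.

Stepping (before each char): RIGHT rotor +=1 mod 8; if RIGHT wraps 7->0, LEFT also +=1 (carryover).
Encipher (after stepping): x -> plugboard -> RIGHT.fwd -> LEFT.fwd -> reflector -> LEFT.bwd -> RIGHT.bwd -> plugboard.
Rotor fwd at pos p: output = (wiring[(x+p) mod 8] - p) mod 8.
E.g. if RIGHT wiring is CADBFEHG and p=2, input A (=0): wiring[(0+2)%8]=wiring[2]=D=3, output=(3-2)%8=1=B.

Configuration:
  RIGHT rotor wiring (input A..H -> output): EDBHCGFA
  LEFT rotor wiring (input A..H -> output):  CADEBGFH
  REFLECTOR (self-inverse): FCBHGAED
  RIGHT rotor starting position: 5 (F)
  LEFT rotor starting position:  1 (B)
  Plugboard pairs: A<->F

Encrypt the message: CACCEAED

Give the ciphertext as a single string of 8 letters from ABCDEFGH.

Answer: DCHEFGCC

Derivation:
Char 1 ('C'): step: R->6, L=1; C->plug->C->R->G->L->G->refl->E->L'->F->R'->D->plug->D
Char 2 ('A'): step: R->7, L=1; A->plug->F->R->D->L->A->refl->F->L'->E->R'->C->plug->C
Char 3 ('C'): step: R->0, L->2 (L advanced); C->plug->C->R->B->L->C->refl->B->L'->A->R'->H->plug->H
Char 4 ('C'): step: R->1, L=2; C->plug->C->R->G->L->A->refl->F->L'->F->R'->E->plug->E
Char 5 ('E'): step: R->2, L=2; E->plug->E->R->D->L->E->refl->G->L'->H->R'->A->plug->F
Char 6 ('A'): step: R->3, L=2; A->plug->F->R->B->L->C->refl->B->L'->A->R'->G->plug->G
Char 7 ('E'): step: R->4, L=2; E->plug->E->R->A->L->B->refl->C->L'->B->R'->C->plug->C
Char 8 ('D'): step: R->5, L=2; D->plug->D->R->H->L->G->refl->E->L'->D->R'->C->plug->C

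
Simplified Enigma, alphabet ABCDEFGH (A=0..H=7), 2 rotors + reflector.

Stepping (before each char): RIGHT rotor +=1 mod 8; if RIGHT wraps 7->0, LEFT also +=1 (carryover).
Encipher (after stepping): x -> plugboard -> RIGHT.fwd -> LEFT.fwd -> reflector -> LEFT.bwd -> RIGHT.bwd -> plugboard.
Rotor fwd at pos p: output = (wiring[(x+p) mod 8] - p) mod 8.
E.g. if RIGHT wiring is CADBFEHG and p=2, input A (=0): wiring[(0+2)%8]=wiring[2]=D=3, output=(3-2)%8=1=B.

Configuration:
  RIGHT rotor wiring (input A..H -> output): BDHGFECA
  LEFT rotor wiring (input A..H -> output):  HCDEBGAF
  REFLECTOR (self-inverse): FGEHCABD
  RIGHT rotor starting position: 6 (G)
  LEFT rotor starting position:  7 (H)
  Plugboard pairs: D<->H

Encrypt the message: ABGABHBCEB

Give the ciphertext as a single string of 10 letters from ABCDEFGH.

Answer: CABBGEHEFF

Derivation:
Char 1 ('A'): step: R->7, L=7; A->plug->A->R->B->L->A->refl->F->L'->E->R'->C->plug->C
Char 2 ('B'): step: R->0, L->0 (L advanced); B->plug->B->R->D->L->E->refl->C->L'->B->R'->A->plug->A
Char 3 ('G'): step: R->1, L=0; G->plug->G->R->H->L->F->refl->A->L'->G->R'->B->plug->B
Char 4 ('A'): step: R->2, L=0; A->plug->A->R->F->L->G->refl->B->L'->E->R'->B->plug->B
Char 5 ('B'): step: R->3, L=0; B->plug->B->R->C->L->D->refl->H->L'->A->R'->G->plug->G
Char 6 ('H'): step: R->4, L=0; H->plug->D->R->E->L->B->refl->G->L'->F->R'->E->plug->E
Char 7 ('B'): step: R->5, L=0; B->plug->B->R->F->L->G->refl->B->L'->E->R'->D->plug->H
Char 8 ('C'): step: R->6, L=0; C->plug->C->R->D->L->E->refl->C->L'->B->R'->E->plug->E
Char 9 ('E'): step: R->7, L=0; E->plug->E->R->H->L->F->refl->A->L'->G->R'->F->plug->F
Char 10 ('B'): step: R->0, L->1 (L advanced); B->plug->B->R->D->L->A->refl->F->L'->E->R'->F->plug->F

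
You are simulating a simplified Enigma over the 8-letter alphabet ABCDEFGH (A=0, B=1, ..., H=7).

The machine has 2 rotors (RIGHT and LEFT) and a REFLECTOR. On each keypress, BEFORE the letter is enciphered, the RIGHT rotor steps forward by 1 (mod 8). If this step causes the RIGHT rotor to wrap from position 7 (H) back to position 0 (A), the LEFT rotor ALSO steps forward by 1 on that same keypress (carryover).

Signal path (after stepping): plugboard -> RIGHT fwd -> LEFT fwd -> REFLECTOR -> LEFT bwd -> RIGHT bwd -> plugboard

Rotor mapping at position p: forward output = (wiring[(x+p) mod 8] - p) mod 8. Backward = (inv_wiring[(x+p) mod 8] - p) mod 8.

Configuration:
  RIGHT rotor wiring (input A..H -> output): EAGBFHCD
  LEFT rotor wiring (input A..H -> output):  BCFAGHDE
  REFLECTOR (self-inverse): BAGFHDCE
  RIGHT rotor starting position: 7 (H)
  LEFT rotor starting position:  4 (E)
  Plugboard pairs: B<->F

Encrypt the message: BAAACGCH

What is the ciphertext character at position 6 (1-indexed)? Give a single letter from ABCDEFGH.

Char 1 ('B'): step: R->0, L->5 (L advanced); B->plug->F->R->H->L->B->refl->A->L'->F->R'->E->plug->E
Char 2 ('A'): step: R->1, L=5; A->plug->A->R->H->L->B->refl->A->L'->F->R'->B->plug->F
Char 3 ('A'): step: R->2, L=5; A->plug->A->R->E->L->F->refl->D->L'->G->R'->H->plug->H
Char 4 ('A'): step: R->3, L=5; A->plug->A->R->G->L->D->refl->F->L'->E->R'->C->plug->C
Char 5 ('C'): step: R->4, L=5; C->plug->C->R->G->L->D->refl->F->L'->E->R'->F->plug->B
Char 6 ('G'): step: R->5, L=5; G->plug->G->R->E->L->F->refl->D->L'->G->R'->C->plug->C

C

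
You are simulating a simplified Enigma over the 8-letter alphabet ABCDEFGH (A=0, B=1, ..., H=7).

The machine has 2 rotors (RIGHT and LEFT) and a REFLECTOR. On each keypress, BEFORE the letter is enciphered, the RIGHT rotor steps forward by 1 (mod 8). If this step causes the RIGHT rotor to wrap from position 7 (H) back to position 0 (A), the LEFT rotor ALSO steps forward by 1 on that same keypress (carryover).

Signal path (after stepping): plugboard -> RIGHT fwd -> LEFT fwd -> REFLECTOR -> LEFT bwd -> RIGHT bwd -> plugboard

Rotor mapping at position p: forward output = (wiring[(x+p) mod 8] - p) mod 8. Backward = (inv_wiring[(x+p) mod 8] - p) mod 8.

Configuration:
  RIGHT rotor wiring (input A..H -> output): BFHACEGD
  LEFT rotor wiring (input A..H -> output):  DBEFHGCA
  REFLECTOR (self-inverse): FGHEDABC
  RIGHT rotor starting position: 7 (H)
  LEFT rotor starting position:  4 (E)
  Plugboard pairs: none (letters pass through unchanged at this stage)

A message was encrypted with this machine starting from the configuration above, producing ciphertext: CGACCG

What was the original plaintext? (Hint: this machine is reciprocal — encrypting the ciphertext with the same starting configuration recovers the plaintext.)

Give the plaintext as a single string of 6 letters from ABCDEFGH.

Char 1 ('C'): step: R->0, L->5 (L advanced); C->plug->C->R->H->L->C->refl->H->L'->F->R'->B->plug->B
Char 2 ('G'): step: R->1, L=5; G->plug->G->R->C->L->D->refl->E->L'->E->R'->A->plug->A
Char 3 ('A'): step: R->2, L=5; A->plug->A->R->F->L->H->refl->C->L'->H->R'->G->plug->G
Char 4 ('C'): step: R->3, L=5; C->plug->C->R->B->L->F->refl->A->L'->G->R'->F->plug->F
Char 5 ('C'): step: R->4, L=5; C->plug->C->R->C->L->D->refl->E->L'->E->R'->H->plug->H
Char 6 ('G'): step: R->5, L=5; G->plug->G->R->D->L->G->refl->B->L'->A->R'->E->plug->E

Answer: BAGFHE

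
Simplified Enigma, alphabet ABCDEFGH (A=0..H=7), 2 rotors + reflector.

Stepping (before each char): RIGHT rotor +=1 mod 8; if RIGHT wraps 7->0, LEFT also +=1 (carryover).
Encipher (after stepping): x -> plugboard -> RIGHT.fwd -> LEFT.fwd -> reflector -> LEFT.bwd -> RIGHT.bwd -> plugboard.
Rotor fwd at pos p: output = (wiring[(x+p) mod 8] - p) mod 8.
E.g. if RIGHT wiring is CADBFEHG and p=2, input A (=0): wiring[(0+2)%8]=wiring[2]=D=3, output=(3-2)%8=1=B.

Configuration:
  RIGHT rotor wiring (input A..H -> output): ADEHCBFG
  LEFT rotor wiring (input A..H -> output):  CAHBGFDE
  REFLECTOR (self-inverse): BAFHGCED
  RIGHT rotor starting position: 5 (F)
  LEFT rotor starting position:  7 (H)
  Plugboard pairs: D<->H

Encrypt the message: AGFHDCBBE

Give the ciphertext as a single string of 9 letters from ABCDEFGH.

Char 1 ('A'): step: R->6, L=7; A->plug->A->R->H->L->E->refl->G->L'->G->R'->E->plug->E
Char 2 ('G'): step: R->7, L=7; G->plug->G->R->C->L->B->refl->A->L'->D->R'->F->plug->F
Char 3 ('F'): step: R->0, L->0 (L advanced); F->plug->F->R->B->L->A->refl->B->L'->D->R'->B->plug->B
Char 4 ('H'): step: R->1, L=0; H->plug->D->R->B->L->A->refl->B->L'->D->R'->B->plug->B
Char 5 ('D'): step: R->2, L=0; D->plug->H->R->B->L->A->refl->B->L'->D->R'->E->plug->E
Char 6 ('C'): step: R->3, L=0; C->plug->C->R->G->L->D->refl->H->L'->C->R'->D->plug->H
Char 7 ('B'): step: R->4, L=0; B->plug->B->R->F->L->F->refl->C->L'->A->R'->G->plug->G
Char 8 ('B'): step: R->5, L=0; B->plug->B->R->A->L->C->refl->F->L'->F->R'->H->plug->D
Char 9 ('E'): step: R->6, L=0; E->plug->E->R->G->L->D->refl->H->L'->C->R'->C->plug->C

Answer: EFBBEHGDC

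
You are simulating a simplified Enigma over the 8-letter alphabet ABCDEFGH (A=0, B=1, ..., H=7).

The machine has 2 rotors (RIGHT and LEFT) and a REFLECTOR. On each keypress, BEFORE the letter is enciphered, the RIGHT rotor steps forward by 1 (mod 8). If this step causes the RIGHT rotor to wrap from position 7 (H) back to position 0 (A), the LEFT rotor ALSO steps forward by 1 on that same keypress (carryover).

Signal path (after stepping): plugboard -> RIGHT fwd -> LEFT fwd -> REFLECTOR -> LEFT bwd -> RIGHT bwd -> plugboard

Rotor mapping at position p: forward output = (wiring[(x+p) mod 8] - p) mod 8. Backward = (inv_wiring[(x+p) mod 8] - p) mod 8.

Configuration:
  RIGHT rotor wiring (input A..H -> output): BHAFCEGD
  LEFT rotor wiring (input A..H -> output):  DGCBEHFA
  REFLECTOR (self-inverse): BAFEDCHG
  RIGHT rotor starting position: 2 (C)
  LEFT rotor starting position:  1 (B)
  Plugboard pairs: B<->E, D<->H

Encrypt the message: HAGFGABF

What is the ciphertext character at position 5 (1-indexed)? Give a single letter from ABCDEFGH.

Char 1 ('H'): step: R->3, L=1; H->plug->D->R->D->L->D->refl->E->L'->F->R'->H->plug->D
Char 2 ('A'): step: R->4, L=1; A->plug->A->R->G->L->H->refl->G->L'->E->R'->G->plug->G
Char 3 ('G'): step: R->5, L=1; G->plug->G->R->A->L->F->refl->C->L'->H->R'->A->plug->A
Char 4 ('F'): step: R->6, L=1; F->plug->F->R->H->L->C->refl->F->L'->A->R'->A->plug->A
Char 5 ('G'): step: R->7, L=1; G->plug->G->R->F->L->E->refl->D->L'->D->R'->F->plug->F

F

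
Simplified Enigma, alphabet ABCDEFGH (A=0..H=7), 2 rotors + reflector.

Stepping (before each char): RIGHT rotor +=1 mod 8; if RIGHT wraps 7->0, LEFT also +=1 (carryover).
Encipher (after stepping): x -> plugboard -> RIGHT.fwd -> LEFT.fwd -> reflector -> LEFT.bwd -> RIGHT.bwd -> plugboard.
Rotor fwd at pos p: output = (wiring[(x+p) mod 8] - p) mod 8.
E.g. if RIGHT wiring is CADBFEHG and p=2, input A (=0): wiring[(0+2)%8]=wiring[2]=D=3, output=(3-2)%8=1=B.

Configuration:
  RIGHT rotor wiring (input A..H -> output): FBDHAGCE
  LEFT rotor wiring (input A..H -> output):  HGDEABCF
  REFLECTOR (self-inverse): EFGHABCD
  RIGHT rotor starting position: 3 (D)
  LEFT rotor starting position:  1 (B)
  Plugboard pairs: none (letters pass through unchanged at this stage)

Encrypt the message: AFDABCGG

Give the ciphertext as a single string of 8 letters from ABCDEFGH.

Answer: CEGEGABH

Derivation:
Char 1 ('A'): step: R->4, L=1; A->plug->A->R->E->L->A->refl->E->L'->G->R'->C->plug->C
Char 2 ('F'): step: R->5, L=1; F->plug->F->R->G->L->E->refl->A->L'->E->R'->E->plug->E
Char 3 ('D'): step: R->6, L=1; D->plug->D->R->D->L->H->refl->D->L'->C->R'->G->plug->G
Char 4 ('A'): step: R->7, L=1; A->plug->A->R->F->L->B->refl->F->L'->A->R'->E->plug->E
Char 5 ('B'): step: R->0, L->2 (L advanced); B->plug->B->R->B->L->C->refl->G->L'->C->R'->G->plug->G
Char 6 ('C'): step: R->1, L=2; C->plug->C->R->G->L->F->refl->B->L'->A->R'->A->plug->A
Char 7 ('G'): step: R->2, L=2; G->plug->G->R->D->L->H->refl->D->L'->F->R'->B->plug->B
Char 8 ('G'): step: R->3, L=2; G->plug->G->R->G->L->F->refl->B->L'->A->R'->H->plug->H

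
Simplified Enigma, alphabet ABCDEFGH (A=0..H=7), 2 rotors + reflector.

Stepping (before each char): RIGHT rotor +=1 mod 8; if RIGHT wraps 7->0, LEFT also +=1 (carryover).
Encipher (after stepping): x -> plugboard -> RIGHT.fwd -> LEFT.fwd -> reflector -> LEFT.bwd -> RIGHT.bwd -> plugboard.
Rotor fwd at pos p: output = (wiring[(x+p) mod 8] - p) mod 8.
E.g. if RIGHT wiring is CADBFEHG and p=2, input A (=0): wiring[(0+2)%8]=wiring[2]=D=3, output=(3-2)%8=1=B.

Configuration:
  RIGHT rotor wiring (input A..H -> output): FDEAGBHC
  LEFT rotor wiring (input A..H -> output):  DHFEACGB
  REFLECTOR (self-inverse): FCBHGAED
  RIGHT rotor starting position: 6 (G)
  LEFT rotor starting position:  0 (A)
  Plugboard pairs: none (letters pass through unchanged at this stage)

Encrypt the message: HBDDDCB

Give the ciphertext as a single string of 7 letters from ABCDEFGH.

Answer: EHFCEAG

Derivation:
Char 1 ('H'): step: R->7, L=0; H->plug->H->R->A->L->D->refl->H->L'->B->R'->E->plug->E
Char 2 ('B'): step: R->0, L->1 (L advanced); B->plug->B->R->D->L->H->refl->D->L'->C->R'->H->plug->H
Char 3 ('D'): step: R->1, L=1; D->plug->D->R->F->L->F->refl->A->L'->G->R'->F->plug->F
Char 4 ('D'): step: R->2, L=1; D->plug->D->R->H->L->C->refl->B->L'->E->R'->C->plug->C
Char 5 ('D'): step: R->3, L=1; D->plug->D->R->E->L->B->refl->C->L'->H->R'->E->plug->E
Char 6 ('C'): step: R->4, L=1; C->plug->C->R->D->L->H->refl->D->L'->C->R'->A->plug->A
Char 7 ('B'): step: R->5, L=1; B->plug->B->R->C->L->D->refl->H->L'->D->R'->G->plug->G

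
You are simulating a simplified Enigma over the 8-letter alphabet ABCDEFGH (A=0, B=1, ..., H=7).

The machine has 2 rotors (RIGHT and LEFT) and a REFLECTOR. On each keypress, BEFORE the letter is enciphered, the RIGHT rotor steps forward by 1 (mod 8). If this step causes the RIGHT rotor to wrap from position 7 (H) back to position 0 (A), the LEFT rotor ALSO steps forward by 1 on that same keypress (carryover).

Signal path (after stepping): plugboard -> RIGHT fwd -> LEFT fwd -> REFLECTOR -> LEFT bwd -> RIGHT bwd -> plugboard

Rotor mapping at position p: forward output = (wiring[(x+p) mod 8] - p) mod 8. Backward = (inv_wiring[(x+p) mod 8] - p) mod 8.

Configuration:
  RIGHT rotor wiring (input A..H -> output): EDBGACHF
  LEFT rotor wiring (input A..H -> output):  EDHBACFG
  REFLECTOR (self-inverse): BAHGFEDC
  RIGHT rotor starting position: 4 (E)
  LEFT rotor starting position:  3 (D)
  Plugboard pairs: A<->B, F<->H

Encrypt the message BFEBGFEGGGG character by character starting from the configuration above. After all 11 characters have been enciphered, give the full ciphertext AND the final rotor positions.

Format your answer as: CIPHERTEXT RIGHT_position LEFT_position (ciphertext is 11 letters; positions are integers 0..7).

Char 1 ('B'): step: R->5, L=3; B->plug->A->R->F->L->B->refl->A->L'->G->R'->E->plug->E
Char 2 ('F'): step: R->6, L=3; F->plug->H->R->E->L->D->refl->G->L'->A->R'->F->plug->H
Char 3 ('E'): step: R->7, L=3; E->plug->E->R->H->L->E->refl->F->L'->B->R'->F->plug->H
Char 4 ('B'): step: R->0, L->4 (L advanced); B->plug->A->R->E->L->A->refl->B->L'->C->R'->F->plug->H
Char 5 ('G'): step: R->1, L=4; G->plug->G->R->E->L->A->refl->B->L'->C->R'->A->plug->B
Char 6 ('F'): step: R->2, L=4; F->plug->H->R->B->L->G->refl->D->L'->G->R'->C->plug->C
Char 7 ('E'): step: R->3, L=4; E->plug->E->R->C->L->B->refl->A->L'->E->R'->D->plug->D
Char 8 ('G'): step: R->4, L=4; G->plug->G->R->F->L->H->refl->C->L'->D->R'->C->plug->C
Char 9 ('G'): step: R->5, L=4; G->plug->G->R->B->L->G->refl->D->L'->G->R'->E->plug->E
Char 10 ('G'): step: R->6, L=4; G->plug->G->R->C->L->B->refl->A->L'->E->R'->H->plug->F
Char 11 ('G'): step: R->7, L=4; G->plug->G->R->D->L->C->refl->H->L'->F->R'->B->plug->A
Final: ciphertext=EHHHBCDCEFA, RIGHT=7, LEFT=4

Answer: EHHHBCDCEFA 7 4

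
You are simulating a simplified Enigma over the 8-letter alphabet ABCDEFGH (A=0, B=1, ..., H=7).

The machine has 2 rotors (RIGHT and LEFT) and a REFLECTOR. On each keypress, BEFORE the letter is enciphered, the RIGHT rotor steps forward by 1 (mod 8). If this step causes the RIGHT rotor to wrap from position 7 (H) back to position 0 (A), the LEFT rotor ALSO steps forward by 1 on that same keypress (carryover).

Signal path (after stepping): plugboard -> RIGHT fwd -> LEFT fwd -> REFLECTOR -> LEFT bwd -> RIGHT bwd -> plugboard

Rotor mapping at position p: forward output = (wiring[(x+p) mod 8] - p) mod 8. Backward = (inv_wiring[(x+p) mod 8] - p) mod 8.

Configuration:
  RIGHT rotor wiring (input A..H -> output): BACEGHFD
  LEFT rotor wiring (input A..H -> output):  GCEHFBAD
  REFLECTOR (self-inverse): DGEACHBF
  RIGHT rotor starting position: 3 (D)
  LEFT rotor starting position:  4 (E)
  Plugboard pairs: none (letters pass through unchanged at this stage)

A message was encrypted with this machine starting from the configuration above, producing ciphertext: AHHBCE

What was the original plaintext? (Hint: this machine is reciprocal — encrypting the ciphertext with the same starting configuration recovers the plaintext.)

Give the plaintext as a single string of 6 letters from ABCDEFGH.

Answer: FECAHH

Derivation:
Char 1 ('A'): step: R->4, L=4; A->plug->A->R->C->L->E->refl->C->L'->E->R'->F->plug->F
Char 2 ('H'): step: R->5, L=4; H->plug->H->R->B->L->F->refl->H->L'->D->R'->E->plug->E
Char 3 ('H'): step: R->6, L=4; H->plug->H->R->B->L->F->refl->H->L'->D->R'->C->plug->C
Char 4 ('B'): step: R->7, L=4; B->plug->B->R->C->L->E->refl->C->L'->E->R'->A->plug->A
Char 5 ('C'): step: R->0, L->5 (L advanced); C->plug->C->R->C->L->G->refl->B->L'->D->R'->H->plug->H
Char 6 ('E'): step: R->1, L=5; E->plug->E->R->G->L->C->refl->E->L'->A->R'->H->plug->H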